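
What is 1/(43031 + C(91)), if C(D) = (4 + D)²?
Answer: 1/52056 ≈ 1.9210e-5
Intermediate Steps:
1/(43031 + C(91)) = 1/(43031 + (4 + 91)²) = 1/(43031 + 95²) = 1/(43031 + 9025) = 1/52056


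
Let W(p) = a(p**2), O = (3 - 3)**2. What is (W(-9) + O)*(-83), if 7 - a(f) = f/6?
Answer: 1079/2 ≈ 539.50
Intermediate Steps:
O = 0 (O = 0**2 = 0)
a(f) = 7 - f/6
W(p) = 7 - p**2/6
(W(-9) + O)*(-83) = ((7 - 1/6*(-9)**2) + 0)*(-83) = ((7 - 1/6*81) + 0)*(-83) = ((7 - 27/2) + 0)*(-83) = (-13/2 + 0)*(-83) = -13/2*(-83) = 1079/2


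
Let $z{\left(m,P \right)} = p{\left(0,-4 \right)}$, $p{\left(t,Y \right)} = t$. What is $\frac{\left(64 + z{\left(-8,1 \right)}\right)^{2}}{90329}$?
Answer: $\frac{4096}{90329} \approx 0.045345$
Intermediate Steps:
$z{\left(m,P \right)} = 0$
$\frac{\left(64 + z{\left(-8,1 \right)}\right)^{2}}{90329} = \frac{\left(64 + 0\right)^{2}}{90329} = 64^{2} \cdot \frac{1}{90329} = 4096 \cdot \frac{1}{90329} = \frac{4096}{90329}$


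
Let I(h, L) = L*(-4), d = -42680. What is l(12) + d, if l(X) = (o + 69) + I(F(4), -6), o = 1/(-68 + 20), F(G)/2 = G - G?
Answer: -2044177/48 ≈ -42587.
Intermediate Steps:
F(G) = 0 (F(G) = 2*(G - G) = 2*0 = 0)
o = -1/48 (o = 1/(-48) = -1/48 ≈ -0.020833)
I(h, L) = -4*L
l(X) = 4463/48 (l(X) = (-1/48 + 69) - 4*(-6) = 3311/48 + 24 = 4463/48)
l(12) + d = 4463/48 - 42680 = -2044177/48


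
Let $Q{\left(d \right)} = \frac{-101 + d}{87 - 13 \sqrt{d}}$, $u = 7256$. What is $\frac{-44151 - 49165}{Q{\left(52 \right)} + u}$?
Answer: $- \frac{825783798332}{64241646639} + \frac{118884584 \sqrt{13}}{64241646639} \approx -12.848$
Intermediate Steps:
$Q{\left(d \right)} = \frac{-101 + d}{87 - 13 \sqrt{d}}$
$\frac{-44151 - 49165}{Q{\left(52 \right)} + u} = \frac{-44151 - 49165}{\frac{101 - 52}{-87 + 13 \sqrt{52}} + 7256} = - \frac{93316}{\frac{101 - 52}{-87 + 13 \cdot 2 \sqrt{13}} + 7256} = - \frac{93316}{\frac{1}{-87 + 26 \sqrt{13}} \cdot 49 + 7256} = - \frac{93316}{\frac{49}{-87 + 26 \sqrt{13}} + 7256} = - \frac{93316}{7256 + \frac{49}{-87 + 26 \sqrt{13}}}$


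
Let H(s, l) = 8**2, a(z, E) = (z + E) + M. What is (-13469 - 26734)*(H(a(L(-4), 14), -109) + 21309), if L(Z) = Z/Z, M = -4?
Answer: -859258719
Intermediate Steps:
L(Z) = 1
a(z, E) = -4 + E + z (a(z, E) = (z + E) - 4 = (E + z) - 4 = -4 + E + z)
H(s, l) = 64
(-13469 - 26734)*(H(a(L(-4), 14), -109) + 21309) = (-13469 - 26734)*(64 + 21309) = -40203*21373 = -859258719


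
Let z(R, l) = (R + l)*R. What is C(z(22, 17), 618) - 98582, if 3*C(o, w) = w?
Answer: -98376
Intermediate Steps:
z(R, l) = R*(R + l)
C(o, w) = w/3
C(z(22, 17), 618) - 98582 = (⅓)*618 - 98582 = 206 - 98582 = -98376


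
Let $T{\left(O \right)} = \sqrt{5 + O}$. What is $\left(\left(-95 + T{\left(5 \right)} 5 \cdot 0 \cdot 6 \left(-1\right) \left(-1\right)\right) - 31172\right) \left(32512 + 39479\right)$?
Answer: $-2250942597$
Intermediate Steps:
$\left(\left(-95 + T{\left(5 \right)} 5 \cdot 0 \cdot 6 \left(-1\right) \left(-1\right)\right) - 31172\right) \left(32512 + 39479\right) = \left(\left(-95 + \sqrt{5 + 5} \cdot 5 \cdot 0 \cdot 6 \left(-1\right) \left(-1\right)\right) - 31172\right) \left(32512 + 39479\right) = \left(\left(-95 + \sqrt{10} \cdot 5 \cdot 0 \left(-1\right) \left(-1\right)\right) - 31172\right) 71991 = \left(\left(-95 + \sqrt{10} \cdot 5 \cdot 0 \left(-1\right)\right) - 31172\right) 71991 = \left(\left(-95 + \sqrt{10} \cdot 0 \left(-1\right)\right) - 31172\right) 71991 = \left(\left(-95 + \sqrt{10} \cdot 0\right) - 31172\right) 71991 = \left(\left(-95 + 0\right) - 31172\right) 71991 = \left(-95 - 31172\right) 71991 = \left(-31267\right) 71991 = -2250942597$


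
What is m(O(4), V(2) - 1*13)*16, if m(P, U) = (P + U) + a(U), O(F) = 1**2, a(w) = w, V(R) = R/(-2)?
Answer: -432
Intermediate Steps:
V(R) = -R/2 (V(R) = R*(-1/2) = -R/2)
O(F) = 1
m(P, U) = P + 2*U (m(P, U) = (P + U) + U = P + 2*U)
m(O(4), V(2) - 1*13)*16 = (1 + 2*(-1/2*2 - 1*13))*16 = (1 + 2*(-1 - 13))*16 = (1 + 2*(-14))*16 = (1 - 28)*16 = -27*16 = -432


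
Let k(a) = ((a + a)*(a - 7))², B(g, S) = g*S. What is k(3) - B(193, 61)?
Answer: -11197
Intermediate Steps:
B(g, S) = S*g
k(a) = 4*a²*(-7 + a)² (k(a) = ((2*a)*(-7 + a))² = (2*a*(-7 + a))² = 4*a²*(-7 + a)²)
k(3) - B(193, 61) = 4*3²*(-7 + 3)² - 61*193 = 4*9*(-4)² - 1*11773 = 4*9*16 - 11773 = 576 - 11773 = -11197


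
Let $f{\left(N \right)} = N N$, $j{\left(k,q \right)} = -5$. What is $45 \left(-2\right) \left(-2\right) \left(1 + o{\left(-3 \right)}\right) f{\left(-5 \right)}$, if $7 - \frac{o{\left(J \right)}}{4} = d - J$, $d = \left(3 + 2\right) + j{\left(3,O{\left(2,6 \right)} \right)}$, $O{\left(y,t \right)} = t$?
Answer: $76500$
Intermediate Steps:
$d = 0$ ($d = \left(3 + 2\right) - 5 = 5 - 5 = 0$)
$f{\left(N \right)} = N^{2}$
$o{\left(J \right)} = 28 + 4 J$ ($o{\left(J \right)} = 28 - 4 \left(0 - J\right) = 28 - 4 \left(- J\right) = 28 + 4 J$)
$45 \left(-2\right) \left(-2\right) \left(1 + o{\left(-3 \right)}\right) f{\left(-5 \right)} = 45 \left(-2\right) \left(-2\right) \left(1 + \left(28 + 4 \left(-3\right)\right)\right) \left(-5\right)^{2} = 45 \cdot 4 \left(1 + \left(28 - 12\right)\right) 25 = 45 \cdot 4 \left(1 + 16\right) 25 = 45 \cdot 4 \cdot 17 \cdot 25 = 45 \cdot 68 \cdot 25 = 3060 \cdot 25 = 76500$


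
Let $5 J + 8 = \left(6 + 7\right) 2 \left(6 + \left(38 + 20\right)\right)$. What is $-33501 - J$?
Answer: $- \frac{169161}{5} \approx -33832.0$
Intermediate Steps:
$J = \frac{1656}{5}$ ($J = - \frac{8}{5} + \frac{\left(6 + 7\right) 2 \left(6 + \left(38 + 20\right)\right)}{5} = - \frac{8}{5} + \frac{13 \cdot 2 \left(6 + 58\right)}{5} = - \frac{8}{5} + \frac{26 \cdot 64}{5} = - \frac{8}{5} + \frac{1}{5} \cdot 1664 = - \frac{8}{5} + \frac{1664}{5} = \frac{1656}{5} \approx 331.2$)
$-33501 - J = -33501 - \frac{1656}{5} = - \frac{169161}{5}$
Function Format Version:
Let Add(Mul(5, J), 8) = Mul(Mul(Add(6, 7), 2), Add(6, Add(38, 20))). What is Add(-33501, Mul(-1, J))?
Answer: Rational(-169161, 5) ≈ -33832.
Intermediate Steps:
J = Rational(1656, 5) (J = Add(Rational(-8, 5), Mul(Rational(1, 5), Mul(Mul(Add(6, 7), 2), Add(6, Add(38, 20))))) = Add(Rational(-8, 5), Mul(Rational(1, 5), Mul(Mul(13, 2), Add(6, 58)))) = Add(Rational(-8, 5), Mul(Rational(1, 5), Mul(26, 64))) = Add(Rational(-8, 5), Mul(Rational(1, 5), 1664)) = Add(Rational(-8, 5), Rational(1664, 5)) = Rational(1656, 5) ≈ 331.20)
Add(-33501, Mul(-1, J)) = Add(-33501, Mul(-1, Rational(1656, 5))) = Add(-33501, Rational(-1656, 5)) = Rational(-169161, 5)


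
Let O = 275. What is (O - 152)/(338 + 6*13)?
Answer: 123/416 ≈ 0.29567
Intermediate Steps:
(O - 152)/(338 + 6*13) = (275 - 152)/(338 + 6*13) = 123/(338 + 78) = 123/416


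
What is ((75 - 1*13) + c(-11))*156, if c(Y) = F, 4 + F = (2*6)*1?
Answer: 10920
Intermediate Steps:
F = 8 (F = -4 + (2*6)*1 = -4 + 12*1 = -4 + 12 = 8)
c(Y) = 8
((75 - 1*13) + c(-11))*156 = ((75 - 1*13) + 8)*156 = ((75 - 13) + 8)*156 = (62 + 8)*156 = 70*156 = 10920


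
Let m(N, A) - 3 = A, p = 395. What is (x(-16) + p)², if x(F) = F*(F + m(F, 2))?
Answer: 326041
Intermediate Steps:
m(N, A) = 3 + A
x(F) = F*(5 + F) (x(F) = F*(F + (3 + 2)) = F*(F + 5) = F*(5 + F))
(x(-16) + p)² = (-16*(5 - 16) + 395)² = (-16*(-11) + 395)² = (176 + 395)² = 571² = 326041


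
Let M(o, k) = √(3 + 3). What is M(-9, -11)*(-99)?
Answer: -99*√6 ≈ -242.50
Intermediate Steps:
M(o, k) = √6
M(-9, -11)*(-99) = √6*(-99) = -99*√6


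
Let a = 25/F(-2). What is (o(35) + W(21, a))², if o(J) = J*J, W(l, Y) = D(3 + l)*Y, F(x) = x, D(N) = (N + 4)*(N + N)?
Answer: 242580625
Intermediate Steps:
D(N) = 2*N*(4 + N) (D(N) = (4 + N)*(2*N) = 2*N*(4 + N))
a = -25/2 (a = 25/(-2) = 25*(-½) = -25/2 ≈ -12.500)
W(l, Y) = 2*Y*(3 + l)*(7 + l) (W(l, Y) = (2*(3 + l)*(4 + (3 + l)))*Y = (2*(3 + l)*(7 + l))*Y = 2*Y*(3 + l)*(7 + l))
o(J) = J²
(o(35) + W(21, a))² = (35² + 2*(-25/2)*(3 + 21)*(7 + 21))² = (1225 + 2*(-25/2)*24*28)² = (1225 - 16800)² = (-15575)² = 242580625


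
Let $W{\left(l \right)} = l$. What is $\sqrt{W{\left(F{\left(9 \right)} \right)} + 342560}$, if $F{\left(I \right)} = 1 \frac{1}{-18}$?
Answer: $\frac{\sqrt{12332158}}{6} \approx 585.29$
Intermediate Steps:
$F{\left(I \right)} = - \frac{1}{18}$ ($F{\left(I \right)} = 1 \left(- \frac{1}{18}\right) = - \frac{1}{18}$)
$\sqrt{W{\left(F{\left(9 \right)} \right)} + 342560} = \sqrt{- \frac{1}{18} + 342560} = \sqrt{\frac{6166079}{18}} = \frac{\sqrt{12332158}}{6}$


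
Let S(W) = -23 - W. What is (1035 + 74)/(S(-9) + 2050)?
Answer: 1109/2036 ≈ 0.54470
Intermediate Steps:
(1035 + 74)/(S(-9) + 2050) = (1035 + 74)/((-23 - 1*(-9)) + 2050) = 1109/((-23 + 9) + 2050) = 1109/(-14 + 2050) = 1109/2036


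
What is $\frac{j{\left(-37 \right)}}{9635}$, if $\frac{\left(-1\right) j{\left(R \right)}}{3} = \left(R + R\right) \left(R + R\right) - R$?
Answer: $- \frac{16539}{9635} \approx -1.7166$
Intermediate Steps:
$j{\left(R \right)} = - 12 R^{2} + 3 R$ ($j{\left(R \right)} = - 3 \left(\left(R + R\right) \left(R + R\right) - R\right) = - 3 \left(2 R 2 R - R\right) = - 3 \left(4 R^{2} - R\right) = - 3 \left(- R + 4 R^{2}\right) = - 12 R^{2} + 3 R$)
$\frac{j{\left(-37 \right)}}{9635} = \frac{3 \left(-37\right) \left(1 - -148\right)}{9635} = 3 \left(-37\right) \left(1 + 148\right) \frac{1}{9635} = 3 \left(-37\right) 149 \cdot \frac{1}{9635} = \left(-16539\right) \frac{1}{9635} = - \frac{16539}{9635}$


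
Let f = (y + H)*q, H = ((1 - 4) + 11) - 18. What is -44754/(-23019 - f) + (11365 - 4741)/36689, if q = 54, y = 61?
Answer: 604233286/315195199 ≈ 1.9170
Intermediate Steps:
H = -10 (H = (-3 + 11) - 18 = 8 - 18 = -10)
f = 2754 (f = (61 - 10)*54 = 51*54 = 2754)
-44754/(-23019 - f) + (11365 - 4741)/36689 = -44754/(-23019 - 1*2754) + (11365 - 4741)/36689 = -44754/(-23019 - 2754) + 6624*(1/36689) = -44754/(-25773) + 6624/36689 = -44754*(-1/25773) + 6624/36689 = 14918/8591 + 6624/36689 = 604233286/315195199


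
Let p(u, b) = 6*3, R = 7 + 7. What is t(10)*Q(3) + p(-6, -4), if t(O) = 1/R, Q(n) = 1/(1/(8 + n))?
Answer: 263/14 ≈ 18.786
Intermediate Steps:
R = 14
Q(n) = 8 + n
p(u, b) = 18
t(O) = 1/14
t(10)*Q(3) + p(-6, -4) = (8 + 3)/14 + 18 = (1/14)*11 + 18 = 11/14 + 18 = 263/14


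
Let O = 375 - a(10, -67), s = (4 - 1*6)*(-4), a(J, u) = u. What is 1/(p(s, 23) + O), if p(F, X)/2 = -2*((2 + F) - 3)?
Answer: 1/414 ≈ 0.0024155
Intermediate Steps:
s = 8 (s = (4 - 6)*(-4) = -2*(-4) = 8)
O = 442 (O = 375 - 1*(-67) = 375 + 67 = 442)
p(F, X) = 4 - 4*F (p(F, X) = 2*(-2*((2 + F) - 3)) = 2*(-2*(-1 + F)) = 2*(2 - 2*F) = 4 - 4*F)
1/(p(s, 23) + O) = 1/((4 - 4*8) + 442) = 1/((4 - 32) + 442) = 1/(-28 + 442) = 1/414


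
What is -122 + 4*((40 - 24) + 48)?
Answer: 134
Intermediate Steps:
-122 + 4*((40 - 24) + 48) = -122 + 4*(16 + 48) = -122 + 4*64 = -122 + 256 = 134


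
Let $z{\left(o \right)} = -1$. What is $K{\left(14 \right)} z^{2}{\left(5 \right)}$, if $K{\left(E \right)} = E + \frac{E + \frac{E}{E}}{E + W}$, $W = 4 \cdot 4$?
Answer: $\frac{29}{2} \approx 14.5$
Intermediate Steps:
$W = 16$
$K{\left(E \right)} = E + \frac{1 + E}{16 + E}$ ($K{\left(E \right)} = E + \frac{E + \frac{E}{E}}{E + 16} = E + \frac{E + 1}{16 + E} = E + \frac{1 + E}{16 + E}$)
$K{\left(14 \right)} z^{2}{\left(5 \right)} = \frac{1 + 14^{2} + 17 \cdot 14}{16 + 14} \left(-1\right)^{2} = \frac{1 + 196 + 238}{30} \cdot 1 = \frac{1}{30} \cdot 435 \cdot 1 = \frac{29}{2} \cdot 1 = \frac{29}{2}$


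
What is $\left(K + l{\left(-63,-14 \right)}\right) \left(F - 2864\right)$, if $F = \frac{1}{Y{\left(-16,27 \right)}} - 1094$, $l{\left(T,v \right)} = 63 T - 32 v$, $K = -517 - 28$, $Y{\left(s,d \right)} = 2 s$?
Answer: $\frac{257493681}{16} \approx 1.6093 \cdot 10^{7}$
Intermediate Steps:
$K = -545$
$l{\left(T,v \right)} = - 32 v + 63 T$
$F = - \frac{35009}{32}$ ($F = \frac{1}{2 \left(-16\right)} - 1094 = \frac{1}{-32} - 1094 = - \frac{1}{32} - 1094 = - \frac{35009}{32} \approx -1094.0$)
$\left(K + l{\left(-63,-14 \right)}\right) \left(F - 2864\right) = \left(-545 + \left(\left(-32\right) \left(-14\right) + 63 \left(-63\right)\right)\right) \left(- \frac{35009}{32} - 2864\right) = \left(-545 + \left(448 - 3969\right)\right) \left(- \frac{126657}{32}\right) = \left(-545 - 3521\right) \left(- \frac{126657}{32}\right) = \left(-4066\right) \left(- \frac{126657}{32}\right) = \frac{257493681}{16}$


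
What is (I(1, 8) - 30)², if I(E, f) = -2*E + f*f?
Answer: 1024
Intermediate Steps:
I(E, f) = f² - 2*E (I(E, f) = -2*E + f² = f² - 2*E)
(I(1, 8) - 30)² = ((8² - 2*1) - 30)² = ((64 - 2) - 30)² = (62 - 30)² = 32² = 1024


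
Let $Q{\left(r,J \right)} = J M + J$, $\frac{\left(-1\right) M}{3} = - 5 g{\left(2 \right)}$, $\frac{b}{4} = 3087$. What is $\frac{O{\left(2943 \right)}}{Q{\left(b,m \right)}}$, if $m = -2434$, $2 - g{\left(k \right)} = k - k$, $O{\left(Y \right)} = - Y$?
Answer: $\frac{2943}{75454} \approx 0.039004$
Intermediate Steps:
$b = 12348$ ($b = 4 \cdot 3087 = 12348$)
$g{\left(k \right)} = 2$ ($g{\left(k \right)} = 2 - \left(k - k\right) = 2 - 0 = 2 + 0 = 2$)
$M = 30$ ($M = - 3 \left(\left(-5\right) 2\right) = \left(-3\right) \left(-10\right) = 30$)
$Q{\left(r,J \right)} = 31 J$ ($Q{\left(r,J \right)} = J 30 + J = 30 J + J = 31 J$)
$\frac{O{\left(2943 \right)}}{Q{\left(b,m \right)}} = \frac{\left(-1\right) 2943}{31 \left(-2434\right)} = - \frac{2943}{-75454} = \left(-2943\right) \left(- \frac{1}{75454}\right) = \frac{2943}{75454}$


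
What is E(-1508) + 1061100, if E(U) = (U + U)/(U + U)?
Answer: 1061101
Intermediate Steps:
E(U) = 1 (E(U) = (2*U)/((2*U)) = (2*U)*(1/(2*U)) = 1)
E(-1508) + 1061100 = 1 + 1061100 = 1061101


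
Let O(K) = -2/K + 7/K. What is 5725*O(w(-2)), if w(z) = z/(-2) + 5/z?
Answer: -57250/3 ≈ -19083.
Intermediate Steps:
w(z) = 5/z - z/2 (w(z) = z*(-1/2) + 5/z = -z/2 + 5/z = 5/z - z/2)
O(K) = 5/K
5725*O(w(-2)) = 5725*(5/(5/(-2) - 1/2*(-2))) = 5725*(5/(5*(-1/2) + 1)) = 5725*(5/(-5/2 + 1)) = 5725*(5/(-3/2)) = 5725*(5*(-2/3)) = 5725*(-10/3) = -57250/3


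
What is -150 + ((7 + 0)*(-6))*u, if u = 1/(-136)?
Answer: -10179/68 ≈ -149.69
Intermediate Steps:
u = -1/136 ≈ -0.0073529
-150 + ((7 + 0)*(-6))*u = -150 + ((7 + 0)*(-6))*(-1/136) = -150 + (7*(-6))*(-1/136) = -150 - 42*(-1/136) = -150 + 21/68 = -10179/68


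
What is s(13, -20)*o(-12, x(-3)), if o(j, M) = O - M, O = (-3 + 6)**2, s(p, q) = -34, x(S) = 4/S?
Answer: -1054/3 ≈ -351.33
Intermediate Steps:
O = 9 (O = 3**2 = 9)
o(j, M) = 9 - M
s(13, -20)*o(-12, x(-3)) = -34*(9 - 4/(-3)) = -34*(9 - 4*(-1)/3) = -34*(9 - 1*(-4/3)) = -34*(9 + 4/3) = -34*31/3 = -1054/3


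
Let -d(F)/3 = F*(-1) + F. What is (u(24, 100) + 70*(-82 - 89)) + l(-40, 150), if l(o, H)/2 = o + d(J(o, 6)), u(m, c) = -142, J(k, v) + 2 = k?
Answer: -12192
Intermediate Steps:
J(k, v) = -2 + k
d(F) = 0 (d(F) = -3*(F*(-1) + F) = -3*(-F + F) = -3*0 = 0)
l(o, H) = 2*o (l(o, H) = 2*(o + 0) = 2*o)
(u(24, 100) + 70*(-82 - 89)) + l(-40, 150) = (-142 + 70*(-82 - 89)) + 2*(-40) = (-142 + 70*(-171)) - 80 = (-142 - 11970) - 80 = -12112 - 80 = -12192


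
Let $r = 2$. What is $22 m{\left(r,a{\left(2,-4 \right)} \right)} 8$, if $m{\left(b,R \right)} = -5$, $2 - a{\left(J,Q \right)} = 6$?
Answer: $-880$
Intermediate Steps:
$a{\left(J,Q \right)} = -4$ ($a{\left(J,Q \right)} = 2 - 6 = -4$)
$22 m{\left(r,a{\left(2,-4 \right)} \right)} 8 = 22 \left(-5\right) 8 = \left(-110\right) 8 = -880$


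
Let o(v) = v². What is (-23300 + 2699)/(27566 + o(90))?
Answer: -20601/35666 ≈ -0.57761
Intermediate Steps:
(-23300 + 2699)/(27566 + o(90)) = (-23300 + 2699)/(27566 + 90²) = -20601/(27566 + 8100) = -20601/35666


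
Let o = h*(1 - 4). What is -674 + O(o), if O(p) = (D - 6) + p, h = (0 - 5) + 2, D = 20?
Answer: -651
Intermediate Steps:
h = -3 (h = -5 + 2 = -3)
o = 9 (o = -3*(1 - 4) = -3*(-3) = 9)
O(p) = 14 + p (O(p) = (20 - 6) + p = 14 + p)
-674 + O(o) = -674 + (14 + 9) = -674 + 23 = -651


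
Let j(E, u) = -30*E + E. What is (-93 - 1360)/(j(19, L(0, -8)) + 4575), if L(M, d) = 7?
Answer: -1453/4024 ≈ -0.36108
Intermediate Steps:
j(E, u) = -29*E
(-93 - 1360)/(j(19, L(0, -8)) + 4575) = (-93 - 1360)/(-29*19 + 4575) = -1453/(-551 + 4575) = -1453/4024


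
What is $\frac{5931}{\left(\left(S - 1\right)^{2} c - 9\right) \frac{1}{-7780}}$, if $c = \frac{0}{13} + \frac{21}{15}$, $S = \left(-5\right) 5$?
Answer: $- \frac{230715900}{4687} \approx -49225.0$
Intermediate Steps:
$S = -25$
$c = \frac{7}{5}$ ($c = 0 \cdot \frac{1}{13} + 21 \cdot \frac{1}{15} = 0 + \frac{7}{5} = \frac{7}{5} \approx 1.4$)
$\frac{5931}{\left(\left(S - 1\right)^{2} c - 9\right) \frac{1}{-7780}} = \frac{5931}{\left(\left(-25 - 1\right)^{2} \cdot \frac{7}{5} - 9\right) \frac{1}{-7780}} = \frac{5931}{\left(\left(-26\right)^{2} \cdot \frac{7}{5} - 9\right) \left(- \frac{1}{7780}\right)} = \frac{5931}{\left(676 \cdot \frac{7}{5} - 9\right) \left(- \frac{1}{7780}\right)} = \frac{5931}{\left(\frac{4732}{5} - 9\right) \left(- \frac{1}{7780}\right)} = \frac{5931}{\frac{4687}{5} \left(- \frac{1}{7780}\right)} = \frac{5931}{- \frac{4687}{38900}} = 5931 \left(- \frac{38900}{4687}\right) = - \frac{230715900}{4687}$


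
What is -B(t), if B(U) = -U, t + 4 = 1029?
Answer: 1025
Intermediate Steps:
t = 1025 (t = -4 + 1029 = 1025)
-B(t) = -(-1)*1025 = -1*(-1025) = 1025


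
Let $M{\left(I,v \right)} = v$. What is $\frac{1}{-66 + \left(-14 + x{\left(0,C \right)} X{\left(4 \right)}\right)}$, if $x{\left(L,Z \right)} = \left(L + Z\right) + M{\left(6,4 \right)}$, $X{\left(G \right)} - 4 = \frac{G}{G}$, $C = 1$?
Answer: $- \frac{1}{55} \approx -0.018182$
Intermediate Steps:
$X{\left(G \right)} = 5$ ($X{\left(G \right)} = 4 + \frac{G}{G} = 4 + 1 = 5$)
$x{\left(L,Z \right)} = 4 + L + Z$ ($x{\left(L,Z \right)} = \left(L + Z\right) + 4 = 4 + L + Z$)
$\frac{1}{-66 + \left(-14 + x{\left(0,C \right)} X{\left(4 \right)}\right)} = \frac{1}{-66 - \left(14 - \left(4 + 0 + 1\right) 5\right)} = \frac{1}{-66 + \left(-14 + 5 \cdot 5\right)} = \frac{1}{-66 + \left(-14 + 25\right)} = \frac{1}{-66 + 11} = \frac{1}{-55} = - \frac{1}{55}$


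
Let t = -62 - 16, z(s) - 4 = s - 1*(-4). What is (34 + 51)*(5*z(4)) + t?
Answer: 5022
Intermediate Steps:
z(s) = 8 + s (z(s) = 4 + (s - 1*(-4)) = 4 + (s + 4) = 4 + (4 + s) = 8 + s)
t = -78
(34 + 51)*(5*z(4)) + t = (34 + 51)*(5*(8 + 4)) - 78 = 85*(5*12) - 78 = 85*60 - 78 = 5100 - 78 = 5022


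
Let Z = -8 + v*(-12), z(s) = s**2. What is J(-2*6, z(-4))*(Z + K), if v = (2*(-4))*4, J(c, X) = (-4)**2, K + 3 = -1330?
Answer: -15312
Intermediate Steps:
K = -1333 (K = -3 - 1330 = -1333)
J(c, X) = 16
v = -32 (v = -8*4 = -32)
Z = 376 (Z = -8 - 32*(-12) = -8 + 384 = 376)
J(-2*6, z(-4))*(Z + K) = 16*(376 - 1333) = 16*(-957) = -15312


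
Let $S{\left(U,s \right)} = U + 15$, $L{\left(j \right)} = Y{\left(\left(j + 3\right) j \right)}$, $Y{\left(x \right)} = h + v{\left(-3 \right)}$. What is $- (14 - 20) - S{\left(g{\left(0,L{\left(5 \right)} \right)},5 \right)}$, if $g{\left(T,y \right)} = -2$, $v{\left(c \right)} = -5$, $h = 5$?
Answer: $-7$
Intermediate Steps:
$Y{\left(x \right)} = 0$ ($Y{\left(x \right)} = 5 - 5 = 0$)
$L{\left(j \right)} = 0$
$S{\left(U,s \right)} = 15 + U$
$- (14 - 20) - S{\left(g{\left(0,L{\left(5 \right)} \right)},5 \right)} = - (14 - 20) - \left(15 - 2\right) = \left(-1\right) \left(-6\right) - 13 = 6 - 13 = -7$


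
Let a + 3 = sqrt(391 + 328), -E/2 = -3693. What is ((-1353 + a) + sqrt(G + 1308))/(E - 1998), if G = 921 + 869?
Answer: -113/449 + sqrt(719)/5388 + sqrt(3098)/5388 ≈ -0.23636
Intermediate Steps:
G = 1790
E = 7386 (E = -2*(-3693) = 7386)
a = -3 + sqrt(719) (a = -3 + sqrt(391 + 328) = -3 + sqrt(719) ≈ 23.814)
((-1353 + a) + sqrt(G + 1308))/(E - 1998) = ((-1353 + (-3 + sqrt(719))) + sqrt(1790 + 1308))/(7386 - 1998) = ((-1356 + sqrt(719)) + sqrt(3098))/5388 = (-1356 + sqrt(719) + sqrt(3098))*(1/5388) = -113/449 + sqrt(719)/5388 + sqrt(3098)/5388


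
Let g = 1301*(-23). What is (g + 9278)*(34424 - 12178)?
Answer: -459268670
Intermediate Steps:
g = -29923
(g + 9278)*(34424 - 12178) = (-29923 + 9278)*(34424 - 12178) = -20645*22246 = -459268670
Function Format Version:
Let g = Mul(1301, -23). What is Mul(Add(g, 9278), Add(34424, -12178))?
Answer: -459268670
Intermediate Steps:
g = -29923
Mul(Add(g, 9278), Add(34424, -12178)) = Mul(Add(-29923, 9278), Add(34424, -12178)) = Mul(-20645, 22246) = -459268670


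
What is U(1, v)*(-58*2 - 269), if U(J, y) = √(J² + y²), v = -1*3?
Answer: -385*√10 ≈ -1217.5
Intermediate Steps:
v = -3
U(1, v)*(-58*2 - 269) = √(1² + (-3)²)*(-58*2 - 269) = √(1 + 9)*(-116 - 269) = √10*(-385) = -385*√10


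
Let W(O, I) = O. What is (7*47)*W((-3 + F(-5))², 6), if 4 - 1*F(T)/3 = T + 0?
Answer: 189504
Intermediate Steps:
F(T) = 12 - 3*T (F(T) = 12 - 3*(T + 0) = 12 - 3*T)
(7*47)*W((-3 + F(-5))², 6) = (7*47)*(-3 + (12 - 3*(-5)))² = 329*(-3 + (12 + 15))² = 329*(-3 + 27)² = 329*24² = 329*576 = 189504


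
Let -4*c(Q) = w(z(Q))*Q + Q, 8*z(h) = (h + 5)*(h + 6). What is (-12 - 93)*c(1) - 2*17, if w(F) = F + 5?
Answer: 4181/16 ≈ 261.31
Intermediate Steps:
z(h) = (5 + h)*(6 + h)/8 (z(h) = ((h + 5)*(h + 6))/8 = ((5 + h)*(6 + h))/8 = (5 + h)*(6 + h)/8)
w(F) = 5 + F
c(Q) = -Q/4 - Q*(35/4 + Q²/8 + 11*Q/8)/4 (c(Q) = -((5 + (15/4 + Q²/8 + 11*Q/8))*Q + Q)/4 = -((35/4 + Q²/8 + 11*Q/8)*Q + Q)/4 = -(Q*(35/4 + Q²/8 + 11*Q/8) + Q)/4 = -(Q + Q*(35/4 + Q²/8 + 11*Q/8))/4 = -Q/4 - Q*(35/4 + Q²/8 + 11*Q/8)/4)
(-12 - 93)*c(1) - 2*17 = (-12 - 93)*(-1/32*1*(78 + 1² + 11*1)) - 2*17 = -(-105)*(78 + 1 + 11)/32 - 34 = -(-105)*90/32 - 1*34 = -105*(-45/16) - 34 = 4725/16 - 34 = 4181/16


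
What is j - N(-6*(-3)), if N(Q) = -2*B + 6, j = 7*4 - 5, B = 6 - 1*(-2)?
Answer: 33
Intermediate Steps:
B = 8 (B = 6 + 2 = 8)
j = 23 (j = 28 - 5 = 23)
N(Q) = -10 (N(Q) = -2*8 + 6 = -16 + 6 = -10)
j - N(-6*(-3)) = 23 - 1*(-10) = 23 + 10 = 33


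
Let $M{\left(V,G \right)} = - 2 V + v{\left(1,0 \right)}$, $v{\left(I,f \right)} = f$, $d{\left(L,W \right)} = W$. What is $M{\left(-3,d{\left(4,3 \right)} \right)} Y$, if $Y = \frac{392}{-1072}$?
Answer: $- \frac{147}{67} \approx -2.194$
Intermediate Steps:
$Y = - \frac{49}{134}$ ($Y = 392 \left(- \frac{1}{1072}\right) = - \frac{49}{134} \approx -0.36567$)
$M{\left(V,G \right)} = - 2 V$ ($M{\left(V,G \right)} = - 2 V + 0 = - 2 V$)
$M{\left(-3,d{\left(4,3 \right)} \right)} Y = \left(-2\right) \left(-3\right) \left(- \frac{49}{134}\right) = 6 \left(- \frac{49}{134}\right) = - \frac{147}{67}$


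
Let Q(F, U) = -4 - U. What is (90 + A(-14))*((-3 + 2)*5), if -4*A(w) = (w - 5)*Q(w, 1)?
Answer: -1325/4 ≈ -331.25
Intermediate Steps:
A(w) = -25/4 + 5*w/4 (A(w) = -(w - 5)*(-4 - 1*1)/4 = -(-5 + w)*(-4 - 1)/4 = -(-5 + w)*(-5)/4 = -(25 - 5*w)/4 = -25/4 + 5*w/4)
(90 + A(-14))*((-3 + 2)*5) = (90 + (-25/4 + (5/4)*(-14)))*((-3 + 2)*5) = (90 + (-25/4 - 35/2))*(-1*5) = (90 - 95/4)*(-5) = (265/4)*(-5) = -1325/4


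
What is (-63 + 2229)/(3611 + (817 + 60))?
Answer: 361/748 ≈ 0.48262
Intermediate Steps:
(-63 + 2229)/(3611 + (817 + 60)) = 2166/(3611 + 877) = 2166/4488 = 2166*(1/4488) = 361/748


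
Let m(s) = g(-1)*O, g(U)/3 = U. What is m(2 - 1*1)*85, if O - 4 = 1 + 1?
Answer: -1530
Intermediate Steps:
g(U) = 3*U
O = 6 (O = 4 + (1 + 1) = 4 + 2 = 6)
m(s) = -18 (m(s) = (3*(-1))*6 = -3*6 = -18)
m(2 - 1*1)*85 = -18*85 = -1530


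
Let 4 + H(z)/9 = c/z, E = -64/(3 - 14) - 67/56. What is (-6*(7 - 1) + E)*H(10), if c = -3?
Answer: 7480323/6160 ≈ 1214.3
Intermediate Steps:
E = 2847/616 (E = -64/(-11) - 67*1/56 = -64*(-1/11) - 67/56 = 64/11 - 67/56 = 2847/616 ≈ 4.6217)
H(z) = -36 - 27/z (H(z) = -36 + 9*(-3/z) = -36 - 27/z)
(-6*(7 - 1) + E)*H(10) = (-6*(7 - 1) + 2847/616)*(-36 - 27/10) = (-6*6 + 2847/616)*(-36 - 27*1/10) = (-36 + 2847/616)*(-36 - 27/10) = -19329/616*(-387/10) = 7480323/6160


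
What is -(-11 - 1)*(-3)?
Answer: -36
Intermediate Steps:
-(-11 - 1)*(-3) = -(-12)*(-3) = -1*36 = -36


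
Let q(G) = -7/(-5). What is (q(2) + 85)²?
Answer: 186624/25 ≈ 7465.0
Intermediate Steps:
q(G) = 7/5 (q(G) = -7*(-⅕) = 7/5)
(q(2) + 85)² = (7/5 + 85)² = (432/5)² = 186624/25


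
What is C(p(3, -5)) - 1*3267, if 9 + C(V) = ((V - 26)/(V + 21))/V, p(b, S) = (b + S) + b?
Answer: -72097/22 ≈ -3277.1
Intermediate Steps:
p(b, S) = S + 2*b (p(b, S) = (S + b) + b = S + 2*b)
C(V) = -9 + (-26 + V)/(V*(21 + V)) (C(V) = -9 + ((V - 26)/(V + 21))/V = -9 + ((-26 + V)/(21 + V))/V = -9 + (-26 + V)/(V*(21 + V)))
C(p(3, -5)) - 1*3267 = (-26 - 188*(-5 + 2*3) - 9*(-5 + 2*3)²)/((-5 + 2*3)*(21 + (-5 + 2*3))) - 1*3267 = (-26 - 188*(-5 + 6) - 9*(-5 + 6)²)/((-5 + 6)*(21 + (-5 + 6))) - 3267 = (-26 - 188*1 - 9*1²)/(1*(21 + 1)) - 3267 = 1*(-26 - 188 - 9*1)/22 - 3267 = 1*(1/22)*(-26 - 188 - 9) - 3267 = 1*(1/22)*(-223) - 3267 = -223/22 - 3267 = -72097/22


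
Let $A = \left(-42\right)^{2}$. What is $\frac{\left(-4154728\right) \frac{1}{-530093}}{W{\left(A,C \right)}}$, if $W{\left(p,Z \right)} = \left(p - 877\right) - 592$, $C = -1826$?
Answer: $\frac{4154728}{156377435} \approx 0.026569$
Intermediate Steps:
$A = 1764$
$W{\left(p,Z \right)} = -1469 + p$ ($W{\left(p,Z \right)} = \left(-877 + p\right) - 592 = -1469 + p$)
$\frac{\left(-4154728\right) \frac{1}{-530093}}{W{\left(A,C \right)}} = \frac{\left(-4154728\right) \frac{1}{-530093}}{-1469 + 1764} = \frac{\left(-4154728\right) \left(- \frac{1}{530093}\right)}{295} = \frac{4154728}{530093} \cdot \frac{1}{295} = \frac{4154728}{156377435}$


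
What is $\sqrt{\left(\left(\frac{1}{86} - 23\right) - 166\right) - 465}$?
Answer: $\frac{i \sqrt{4836898}}{86} \approx 25.573 i$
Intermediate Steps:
$\sqrt{\left(\left(\frac{1}{86} - 23\right) - 166\right) - 465} = \sqrt{\left(- \frac{1977}{86} - 166\right) - 465} = \sqrt{- \frac{16253}{86} - 465} = \sqrt{- \frac{56243}{86}} = \frac{i \sqrt{4836898}}{86}$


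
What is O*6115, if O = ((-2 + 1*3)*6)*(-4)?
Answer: -146760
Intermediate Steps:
O = -24 (O = ((-2 + 3)*6)*(-4) = (1*6)*(-4) = 6*(-4) = -24)
O*6115 = -24*6115 = -146760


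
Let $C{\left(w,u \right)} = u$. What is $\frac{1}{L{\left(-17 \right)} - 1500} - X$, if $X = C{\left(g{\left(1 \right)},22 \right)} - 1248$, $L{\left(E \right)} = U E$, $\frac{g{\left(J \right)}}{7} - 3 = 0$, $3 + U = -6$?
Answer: $\frac{1651421}{1347} \approx 1226.0$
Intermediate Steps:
$U = -9$ ($U = -3 - 6 = -9$)
$g{\left(J \right)} = 21$ ($g{\left(J \right)} = 21 + 7 \cdot 0 = 21 + 0 = 21$)
$L{\left(E \right)} = - 9 E$
$X = -1226$ ($X = 22 - 1248 = -1226$)
$\frac{1}{L{\left(-17 \right)} - 1500} - X = \frac{1}{\left(-9\right) \left(-17\right) - 1500} - -1226 = \frac{1}{153 - 1500} + 1226 = \frac{1}{-1347} + 1226 = - \frac{1}{1347} + 1226 = \frac{1651421}{1347}$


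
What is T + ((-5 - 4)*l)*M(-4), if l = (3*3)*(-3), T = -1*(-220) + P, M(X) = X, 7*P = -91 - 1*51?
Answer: -5406/7 ≈ -772.29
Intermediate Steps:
P = -142/7 (P = (-91 - 1*51)/7 = (-91 - 51)/7 = (⅐)*(-142) = -142/7 ≈ -20.286)
T = 1398/7 (T = -1*(-220) - 142/7 = 220 - 142/7 = 1398/7 ≈ 199.71)
l = -27 (l = 9*(-3) = -27)
T + ((-5 - 4)*l)*M(-4) = 1398/7 + ((-5 - 4)*(-27))*(-4) = 1398/7 - 9*(-27)*(-4) = 1398/7 + 243*(-4) = 1398/7 - 972 = -5406/7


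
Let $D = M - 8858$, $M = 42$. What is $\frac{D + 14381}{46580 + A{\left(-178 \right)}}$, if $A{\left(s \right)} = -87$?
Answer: $\frac{5565}{46493} \approx 0.1197$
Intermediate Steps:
$D = -8816$ ($D = 42 - 8858 = -8816$)
$\frac{D + 14381}{46580 + A{\left(-178 \right)}} = \frac{-8816 + 14381}{46580 - 87} = \frac{5565}{46493}$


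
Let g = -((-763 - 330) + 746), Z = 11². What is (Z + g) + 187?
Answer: 655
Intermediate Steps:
Z = 121
g = 347 (g = -(-1093 + 746) = -1*(-347) = 347)
(Z + g) + 187 = (121 + 347) + 187 = 468 + 187 = 655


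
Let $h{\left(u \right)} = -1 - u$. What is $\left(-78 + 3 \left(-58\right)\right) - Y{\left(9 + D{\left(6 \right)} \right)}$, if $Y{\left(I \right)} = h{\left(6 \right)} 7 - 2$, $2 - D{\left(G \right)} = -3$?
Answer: $-201$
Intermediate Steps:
$D{\left(G \right)} = 5$ ($D{\left(G \right)} = 2 - -3 = 2 + 3 = 5$)
$Y{\left(I \right)} = -51$ ($Y{\left(I \right)} = \left(-1 - 6\right) 7 - 2 = \left(-7\right) 7 - 2 = -49 - 2 = -51$)
$\left(-78 + 3 \left(-58\right)\right) - Y{\left(9 + D{\left(6 \right)} \right)} = \left(-78 + 3 \left(-58\right)\right) - -51 = \left(-78 - 174\right) + 51 = -252 + 51 = -201$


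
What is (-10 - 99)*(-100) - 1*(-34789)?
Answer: 45689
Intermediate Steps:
(-10 - 99)*(-100) - 1*(-34789) = -109*(-100) + 34789 = 10900 + 34789 = 45689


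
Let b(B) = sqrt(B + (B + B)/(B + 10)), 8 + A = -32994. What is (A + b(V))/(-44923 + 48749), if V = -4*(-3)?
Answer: -16501/1913 + 6*sqrt(11)/21043 ≈ -8.6248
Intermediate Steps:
A = -33002 (A = -8 - 32994 = -33002)
V = 12
b(B) = sqrt(B + 2*B/(10 + B)) (b(B) = sqrt(B + (2*B)/(10 + B)) = sqrt(B + 2*B/(10 + B)))
(A + b(V))/(-44923 + 48749) = (-33002 + sqrt(12*(12 + 12)/(10 + 12)))/(-44923 + 48749) = (-33002 + sqrt(12*24/22))/3826 = (-33002 + sqrt(12*(1/22)*24))*(1/3826) = (-33002 + sqrt(144/11))*(1/3826) = (-33002 + 12*sqrt(11)/11)*(1/3826) = -16501/1913 + 6*sqrt(11)/21043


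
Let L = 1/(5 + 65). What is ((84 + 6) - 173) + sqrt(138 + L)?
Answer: -83 + sqrt(676270)/70 ≈ -71.252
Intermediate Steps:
L = 1/70 ≈ 0.014286
((84 + 6) - 173) + sqrt(138 + L) = ((84 + 6) - 173) + sqrt(138 + 1/70) = (90 - 173) + sqrt(9661/70) = -83 + sqrt(676270)/70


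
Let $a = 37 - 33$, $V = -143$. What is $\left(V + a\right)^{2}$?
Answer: $19321$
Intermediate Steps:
$a = 4$
$\left(V + a\right)^{2} = \left(-143 + 4\right)^{2} = \left(-139\right)^{2} = 19321$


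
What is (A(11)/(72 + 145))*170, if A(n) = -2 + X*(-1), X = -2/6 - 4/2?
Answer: 170/651 ≈ 0.26114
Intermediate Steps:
X = -7/3 (X = -2*⅙ - 4*½ = -⅓ - 2 = -7/3 ≈ -2.3333)
A(n) = ⅓ (A(n) = -2 - 7/3*(-1) = -2 + 7/3 = ⅓)
(A(11)/(72 + 145))*170 = ((⅓)/(72 + 145))*170 = ((⅓)/217)*170 = ((1/217)*(⅓))*170 = (1/651)*170 = 170/651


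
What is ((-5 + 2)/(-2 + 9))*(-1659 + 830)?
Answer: 2487/7 ≈ 355.29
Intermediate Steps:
((-5 + 2)/(-2 + 9))*(-1659 + 830) = -3/7*(-829) = 2487/7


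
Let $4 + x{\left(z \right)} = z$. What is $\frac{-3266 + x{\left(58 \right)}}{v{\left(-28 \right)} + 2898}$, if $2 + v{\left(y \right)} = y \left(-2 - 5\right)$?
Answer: $- \frac{803}{773} \approx -1.0388$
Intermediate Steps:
$v{\left(y \right)} = -2 - 7 y$ ($v{\left(y \right)} = -2 + y \left(-2 - 5\right) = -2 + y \left(-7\right) = -2 - 7 y$)
$x{\left(z \right)} = -4 + z$
$\frac{-3266 + x{\left(58 \right)}}{v{\left(-28 \right)} + 2898} = \frac{-3266 + \left(-4 + 58\right)}{\left(-2 - -196\right) + 2898} = \frac{-3266 + 54}{\left(-2 + 196\right) + 2898} = - \frac{3212}{194 + 2898} = - \frac{3212}{3092} = \left(-3212\right) \frac{1}{3092} = - \frac{803}{773}$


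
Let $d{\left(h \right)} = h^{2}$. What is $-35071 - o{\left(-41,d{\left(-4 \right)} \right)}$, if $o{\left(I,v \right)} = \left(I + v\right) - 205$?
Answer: $-34841$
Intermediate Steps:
$o{\left(I,v \right)} = -205 + I + v$
$-35071 - o{\left(-41,d{\left(-4 \right)} \right)} = -35071 - \left(-205 - 41 + \left(-4\right)^{2}\right) = -35071 - \left(-205 - 41 + 16\right) = -35071 - -230 = -35071 + 230 = -34841$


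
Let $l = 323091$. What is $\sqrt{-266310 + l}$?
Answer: $9 \sqrt{701} \approx 238.29$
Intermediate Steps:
$\sqrt{-266310 + l} = \sqrt{-266310 + 323091} = \sqrt{56781} = 9 \sqrt{701}$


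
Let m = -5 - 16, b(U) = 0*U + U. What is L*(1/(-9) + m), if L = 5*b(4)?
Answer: -3800/9 ≈ -422.22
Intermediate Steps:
b(U) = U (b(U) = 0 + U = U)
L = 20 (L = 5*4 = 20)
m = -21
L*(1/(-9) + m) = 20*(1/(-9) - 21) = 20*(-⅑ - 21) = 20*(-190/9) = -3800/9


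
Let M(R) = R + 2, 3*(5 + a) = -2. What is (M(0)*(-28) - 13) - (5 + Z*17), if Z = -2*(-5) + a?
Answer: -443/3 ≈ -147.67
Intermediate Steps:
a = -17/3 (a = -5 + (1/3)*(-2) = -5 - 2/3 = -17/3 ≈ -5.6667)
M(R) = 2 + R
Z = 13/3 (Z = -2*(-5) - 17/3 = 10 - 17/3 = 13/3 ≈ 4.3333)
(M(0)*(-28) - 13) - (5 + Z*17) = ((2 + 0)*(-28) - 13) - (5 + (13/3)*17) = (2*(-28) - 13) - (5 + 221/3) = (-56 - 13) - 1*236/3 = -69 - 236/3 = -443/3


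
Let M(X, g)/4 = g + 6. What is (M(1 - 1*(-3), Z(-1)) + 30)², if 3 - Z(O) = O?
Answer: 4900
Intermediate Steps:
Z(O) = 3 - O
M(X, g) = 24 + 4*g (M(X, g) = 4*(g + 6) = 4*(6 + g) = 24 + 4*g)
(M(1 - 1*(-3), Z(-1)) + 30)² = ((24 + 4*(3 - 1*(-1))) + 30)² = ((24 + 4*(3 + 1)) + 30)² = ((24 + 4*4) + 30)² = ((24 + 16) + 30)² = (40 + 30)² = 70² = 4900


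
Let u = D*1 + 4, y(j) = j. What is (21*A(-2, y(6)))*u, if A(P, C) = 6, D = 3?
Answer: 882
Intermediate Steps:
u = 7 (u = 3*1 + 4 = 3 + 4 = 7)
(21*A(-2, y(6)))*u = (21*6)*7 = 126*7 = 882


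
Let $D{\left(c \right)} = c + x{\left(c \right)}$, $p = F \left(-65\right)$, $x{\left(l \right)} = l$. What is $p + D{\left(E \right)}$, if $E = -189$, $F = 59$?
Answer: $-4213$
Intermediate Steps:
$p = -3835$ ($p = 59 \left(-65\right) = -3835$)
$D{\left(c \right)} = 2 c$ ($D{\left(c \right)} = c + c = 2 c$)
$p + D{\left(E \right)} = -3835 + 2 \left(-189\right) = -3835 - 378 = -4213$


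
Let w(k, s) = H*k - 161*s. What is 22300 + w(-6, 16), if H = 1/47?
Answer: 927022/47 ≈ 19724.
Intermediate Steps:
H = 1/47 ≈ 0.021277
w(k, s) = -161*s + k/47 (w(k, s) = k/47 - 161*s = -161*s + k/47)
22300 + w(-6, 16) = 22300 + (-161*16 + (1/47)*(-6)) = 22300 + (-2576 - 6/47) = 22300 - 121078/47 = 927022/47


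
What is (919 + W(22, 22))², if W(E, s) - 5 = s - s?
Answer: 853776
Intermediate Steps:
W(E, s) = 5 (W(E, s) = 5 + (s - s) = 5 + 0 = 5)
(919 + W(22, 22))² = (919 + 5)² = 924² = 853776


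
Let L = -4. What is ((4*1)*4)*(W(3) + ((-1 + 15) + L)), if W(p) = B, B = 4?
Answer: 224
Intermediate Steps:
W(p) = 4
((4*1)*4)*(W(3) + ((-1 + 15) + L)) = ((4*1)*4)*(4 + ((-1 + 15) - 4)) = (4*4)*(4 + (14 - 4)) = 16*(4 + 10) = 16*14 = 224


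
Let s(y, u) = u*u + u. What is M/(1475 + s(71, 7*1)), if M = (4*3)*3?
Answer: 36/1531 ≈ 0.023514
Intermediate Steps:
s(y, u) = u + u**2 (s(y, u) = u**2 + u = u + u**2)
M = 36 (M = 12*3 = 36)
M/(1475 + s(71, 7*1)) = 36/(1475 + (7*1)*(1 + 7*1)) = 36/(1475 + 7*(1 + 7)) = 36/(1475 + 7*8) = 36/(1475 + 56) = 36/1531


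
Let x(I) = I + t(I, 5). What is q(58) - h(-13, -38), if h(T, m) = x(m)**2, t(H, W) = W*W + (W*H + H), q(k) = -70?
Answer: -58151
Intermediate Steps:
t(H, W) = H + W**2 + H*W (t(H, W) = W**2 + (H*W + H) = W**2 + (H + H*W) = H + W**2 + H*W)
x(I) = 25 + 7*I (x(I) = I + (I + 5**2 + I*5) = I + (I + 25 + 5*I) = I + (25 + 6*I) = 25 + 7*I)
h(T, m) = (25 + 7*m)**2
q(58) - h(-13, -38) = -70 - (25 + 7*(-38))**2 = -70 - (25 - 266)**2 = -70 - 1*(-241)**2 = -70 - 1*58081 = -70 - 58081 = -58151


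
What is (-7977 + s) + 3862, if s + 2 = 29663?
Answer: 25546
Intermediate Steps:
s = 29661 (s = -2 + 29663 = 29661)
(-7977 + s) + 3862 = (-7977 + 29661) + 3862 = 21684 + 3862 = 25546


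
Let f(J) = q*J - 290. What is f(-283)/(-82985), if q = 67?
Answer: 19251/82985 ≈ 0.23198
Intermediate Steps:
f(J) = -290 + 67*J (f(J) = 67*J - 290 = -290 + 67*J)
f(-283)/(-82985) = (-290 + 67*(-283))/(-82985) = (-290 - 18961)*(-1/82985) = -19251*(-1/82985) = 19251/82985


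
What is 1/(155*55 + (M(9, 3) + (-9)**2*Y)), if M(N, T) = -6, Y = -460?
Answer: -1/28741 ≈ -3.4794e-5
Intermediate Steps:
1/(155*55 + (M(9, 3) + (-9)**2*Y)) = 1/(155*55 + (-6 + (-9)**2*(-460))) = 1/(8525 + (-6 + 81*(-460))) = 1/(8525 + (-6 - 37260)) = 1/(8525 - 37266) = 1/(-28741) = -1/28741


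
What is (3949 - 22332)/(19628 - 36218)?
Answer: 18383/16590 ≈ 1.1081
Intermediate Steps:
(3949 - 22332)/(19628 - 36218) = -18383/(-16590) = -18383*(-1/16590) = 18383/16590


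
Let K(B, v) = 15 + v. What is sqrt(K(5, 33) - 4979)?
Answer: I*sqrt(4931) ≈ 70.221*I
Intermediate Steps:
sqrt(K(5, 33) - 4979) = sqrt((15 + 33) - 4979) = sqrt(48 - 4979) = sqrt(-4931) = I*sqrt(4931)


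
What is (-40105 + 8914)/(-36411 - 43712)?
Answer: 31191/80123 ≈ 0.38929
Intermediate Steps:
(-40105 + 8914)/(-36411 - 43712) = -31191/(-80123) = -31191*(-1/80123) = 31191/80123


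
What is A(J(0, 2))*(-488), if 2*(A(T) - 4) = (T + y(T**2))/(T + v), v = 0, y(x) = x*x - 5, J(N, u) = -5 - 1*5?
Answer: 241682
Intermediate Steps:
J(N, u) = -10 (J(N, u) = -5 - 5 = -10)
y(x) = -5 + x**2 (y(x) = x**2 - 5 = -5 + x**2)
A(T) = 4 + (-5 + T + T**4)/(2*T) (A(T) = 4 + ((T + (-5 + (T**2)**2))/(T + 0))/2 = 4 + ((T + (-5 + T**4))/T)/2 = 4 + ((-5 + T + T**4)/T)/2 = 4 + (-5 + T + T**4)/(2*T))
A(J(0, 2))*(-488) = ((1/2)*(-5 + (-10)**4 + 9*(-10))/(-10))*(-488) = ((1/2)*(-1/10)*(-5 + 10000 - 90))*(-488) = ((1/2)*(-1/10)*9905)*(-488) = -1981/4*(-488) = 241682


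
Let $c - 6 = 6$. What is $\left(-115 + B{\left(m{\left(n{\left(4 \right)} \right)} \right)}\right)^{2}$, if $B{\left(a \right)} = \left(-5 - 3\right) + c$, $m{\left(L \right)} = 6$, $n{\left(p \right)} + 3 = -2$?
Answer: $12321$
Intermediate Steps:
$c = 12$ ($c = 6 + 6 = 12$)
$n{\left(p \right)} = -5$ ($n{\left(p \right)} = -3 - 2 = -5$)
$B{\left(a \right)} = 4$ ($B{\left(a \right)} = \left(-5 - 3\right) + 12 = -8 + 12 = 4$)
$\left(-115 + B{\left(m{\left(n{\left(4 \right)} \right)} \right)}\right)^{2} = \left(-115 + 4\right)^{2} = \left(-111\right)^{2} = 12321$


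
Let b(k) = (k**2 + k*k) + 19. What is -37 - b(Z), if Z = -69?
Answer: -9578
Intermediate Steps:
b(k) = 19 + 2*k**2 (b(k) = (k**2 + k**2) + 19 = 2*k**2 + 19 = 19 + 2*k**2)
-37 - b(Z) = -37 - (19 + 2*(-69)**2) = -37 - (19 + 2*4761) = -37 - (19 + 9522) = -37 - 1*9541 = -37 - 9541 = -9578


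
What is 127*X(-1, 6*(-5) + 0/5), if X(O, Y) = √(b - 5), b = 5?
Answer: 0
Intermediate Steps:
X(O, Y) = 0 (X(O, Y) = √(5 - 5) = √0 = 0)
127*X(-1, 6*(-5) + 0/5) = 127*0 = 0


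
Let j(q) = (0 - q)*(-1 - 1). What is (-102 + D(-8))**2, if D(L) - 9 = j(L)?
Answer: 11881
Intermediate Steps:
j(q) = 2*q (j(q) = -q*(-2) = 2*q)
D(L) = 9 + 2*L
(-102 + D(-8))**2 = (-102 + (9 + 2*(-8)))**2 = (-102 + (9 - 16))**2 = (-102 - 7)**2 = (-109)**2 = 11881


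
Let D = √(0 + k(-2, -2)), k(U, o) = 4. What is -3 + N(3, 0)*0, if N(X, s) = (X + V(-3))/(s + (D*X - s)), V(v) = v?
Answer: -3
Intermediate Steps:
D = 2 (D = √(0 + 4) = √4 = 2)
N(X, s) = (-3 + X)/(2*X) (N(X, s) = (X - 3)/(s + (2*X - s)) = (-3 + X)/(s + (-s + 2*X)) = (-3 + X)/((2*X)) = (-3 + X)*(1/(2*X)) = (-3 + X)/(2*X))
-3 + N(3, 0)*0 = -3 + ((½)*(-3 + 3)/3)*0 = -3 + ((½)*(⅓)*0)*0 = -3 + 0*0 = -3 + 0 = -3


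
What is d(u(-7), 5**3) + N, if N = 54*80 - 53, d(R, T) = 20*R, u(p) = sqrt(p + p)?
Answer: 4267 + 20*I*sqrt(14) ≈ 4267.0 + 74.833*I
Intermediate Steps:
u(p) = sqrt(2)*sqrt(p) (u(p) = sqrt(2*p) = sqrt(2)*sqrt(p))
N = 4267 (N = 4320 - 53 = 4267)
d(u(-7), 5**3) + N = 20*(sqrt(2)*sqrt(-7)) + 4267 = 20*(sqrt(2)*(I*sqrt(7))) + 4267 = 20*(I*sqrt(14)) + 4267 = 20*I*sqrt(14) + 4267 = 4267 + 20*I*sqrt(14)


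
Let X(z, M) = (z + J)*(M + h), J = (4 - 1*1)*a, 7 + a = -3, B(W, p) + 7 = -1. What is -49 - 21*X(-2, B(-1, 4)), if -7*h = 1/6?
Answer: -5441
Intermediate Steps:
B(W, p) = -8 (B(W, p) = -7 - 1 = -8)
a = -10 (a = -7 - 3 = -10)
J = -30 (J = (4 - 1*1)*(-10) = (4 - 1)*(-10) = 3*(-10) = -30)
h = -1/42 (h = -⅐/6 = -⅐*⅙ = -1/42 ≈ -0.023810)
X(z, M) = (-30 + z)*(-1/42 + M) (X(z, M) = (z - 30)*(M - 1/42) = (-30 + z)*(-1/42 + M))
-49 - 21*X(-2, B(-1, 4)) = -49 - 21*(5/7 - 30*(-8) - 1/42*(-2) - 8*(-2)) = -49 - 21*(5/7 + 240 + 1/21 + 16) = -49 - 21*5392/21 = -49 - 5392 = -5441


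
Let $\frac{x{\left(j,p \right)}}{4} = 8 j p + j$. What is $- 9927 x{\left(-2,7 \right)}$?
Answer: $4526712$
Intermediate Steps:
$x{\left(j,p \right)} = 4 j + 32 j p$ ($x{\left(j,p \right)} = 4 \left(8 j p + j\right) = 4 \left(j + 8 j p\right) = 4 j + 32 j p$)
$- 9927 x{\left(-2,7 \right)} = - 9927 \cdot 4 \left(-2\right) \left(1 + 8 \cdot 7\right) = - 9927 \cdot 4 \left(-2\right) \left(1 + 56\right) = - 9927 \cdot 4 \left(-2\right) 57 = \left(-9927\right) \left(-456\right) = 4526712$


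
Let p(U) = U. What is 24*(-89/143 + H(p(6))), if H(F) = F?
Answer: 18456/143 ≈ 129.06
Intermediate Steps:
24*(-89/143 + H(p(6))) = 24*(-89/143 + 6) = 24*(769/143) = 18456/143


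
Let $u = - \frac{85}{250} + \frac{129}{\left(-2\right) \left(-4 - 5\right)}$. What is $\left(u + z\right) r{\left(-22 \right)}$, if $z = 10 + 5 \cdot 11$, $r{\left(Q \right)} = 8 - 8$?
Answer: $0$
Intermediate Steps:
$r{\left(Q \right)} = 0$ ($r{\left(Q \right)} = 8 - 8 = 0$)
$z = 65$ ($z = 10 + 55 = 65$)
$u = \frac{512}{75}$ ($u = \left(-85\right) \frac{1}{250} + \frac{129}{\left(-2\right) \left(-9\right)} = - \frac{17}{50} + \frac{129}{18} = - \frac{17}{50} + 129 \cdot \frac{1}{18} = - \frac{17}{50} + \frac{43}{6} = \frac{512}{75} \approx 6.8267$)
$\left(u + z\right) r{\left(-22 \right)} = \left(\frac{512}{75} + 65\right) 0 = \frac{5387}{75} \cdot 0 = 0$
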